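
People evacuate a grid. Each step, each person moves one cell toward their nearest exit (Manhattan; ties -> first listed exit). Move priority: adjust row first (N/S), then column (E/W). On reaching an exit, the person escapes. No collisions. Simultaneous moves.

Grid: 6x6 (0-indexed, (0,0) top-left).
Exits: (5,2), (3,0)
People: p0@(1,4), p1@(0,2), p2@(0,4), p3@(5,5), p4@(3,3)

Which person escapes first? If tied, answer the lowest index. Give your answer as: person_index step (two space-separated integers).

Step 1: p0:(1,4)->(2,4) | p1:(0,2)->(1,2) | p2:(0,4)->(1,4) | p3:(5,5)->(5,4) | p4:(3,3)->(4,3)
Step 2: p0:(2,4)->(3,4) | p1:(1,2)->(2,2) | p2:(1,4)->(2,4) | p3:(5,4)->(5,3) | p4:(4,3)->(5,3)
Step 3: p0:(3,4)->(4,4) | p1:(2,2)->(3,2) | p2:(2,4)->(3,4) | p3:(5,3)->(5,2)->EXIT | p4:(5,3)->(5,2)->EXIT
Step 4: p0:(4,4)->(5,4) | p1:(3,2)->(4,2) | p2:(3,4)->(4,4) | p3:escaped | p4:escaped
Step 5: p0:(5,4)->(5,3) | p1:(4,2)->(5,2)->EXIT | p2:(4,4)->(5,4) | p3:escaped | p4:escaped
Step 6: p0:(5,3)->(5,2)->EXIT | p1:escaped | p2:(5,4)->(5,3) | p3:escaped | p4:escaped
Step 7: p0:escaped | p1:escaped | p2:(5,3)->(5,2)->EXIT | p3:escaped | p4:escaped
Exit steps: [6, 5, 7, 3, 3]
First to escape: p3 at step 3

Answer: 3 3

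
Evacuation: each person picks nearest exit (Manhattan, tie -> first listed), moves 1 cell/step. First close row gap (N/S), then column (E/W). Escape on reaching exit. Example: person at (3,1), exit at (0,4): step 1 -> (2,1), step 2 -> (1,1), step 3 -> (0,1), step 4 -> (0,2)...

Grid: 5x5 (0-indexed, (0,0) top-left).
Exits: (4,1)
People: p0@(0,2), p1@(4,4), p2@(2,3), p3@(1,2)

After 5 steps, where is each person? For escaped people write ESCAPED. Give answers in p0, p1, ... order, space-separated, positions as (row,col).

Step 1: p0:(0,2)->(1,2) | p1:(4,4)->(4,3) | p2:(2,3)->(3,3) | p3:(1,2)->(2,2)
Step 2: p0:(1,2)->(2,2) | p1:(4,3)->(4,2) | p2:(3,3)->(4,3) | p3:(2,2)->(3,2)
Step 3: p0:(2,2)->(3,2) | p1:(4,2)->(4,1)->EXIT | p2:(4,3)->(4,2) | p3:(3,2)->(4,2)
Step 4: p0:(3,2)->(4,2) | p1:escaped | p2:(4,2)->(4,1)->EXIT | p3:(4,2)->(4,1)->EXIT
Step 5: p0:(4,2)->(4,1)->EXIT | p1:escaped | p2:escaped | p3:escaped

ESCAPED ESCAPED ESCAPED ESCAPED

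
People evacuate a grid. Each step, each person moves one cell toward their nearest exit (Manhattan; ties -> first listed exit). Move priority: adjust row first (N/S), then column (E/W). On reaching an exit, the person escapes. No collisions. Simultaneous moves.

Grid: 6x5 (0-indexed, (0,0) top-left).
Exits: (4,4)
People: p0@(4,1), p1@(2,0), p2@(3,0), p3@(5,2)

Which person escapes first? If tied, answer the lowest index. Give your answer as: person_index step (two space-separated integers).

Step 1: p0:(4,1)->(4,2) | p1:(2,0)->(3,0) | p2:(3,0)->(4,0) | p3:(5,2)->(4,2)
Step 2: p0:(4,2)->(4,3) | p1:(3,0)->(4,0) | p2:(4,0)->(4,1) | p3:(4,2)->(4,3)
Step 3: p0:(4,3)->(4,4)->EXIT | p1:(4,0)->(4,1) | p2:(4,1)->(4,2) | p3:(4,3)->(4,4)->EXIT
Step 4: p0:escaped | p1:(4,1)->(4,2) | p2:(4,2)->(4,3) | p3:escaped
Step 5: p0:escaped | p1:(4,2)->(4,3) | p2:(4,3)->(4,4)->EXIT | p3:escaped
Step 6: p0:escaped | p1:(4,3)->(4,4)->EXIT | p2:escaped | p3:escaped
Exit steps: [3, 6, 5, 3]
First to escape: p0 at step 3

Answer: 0 3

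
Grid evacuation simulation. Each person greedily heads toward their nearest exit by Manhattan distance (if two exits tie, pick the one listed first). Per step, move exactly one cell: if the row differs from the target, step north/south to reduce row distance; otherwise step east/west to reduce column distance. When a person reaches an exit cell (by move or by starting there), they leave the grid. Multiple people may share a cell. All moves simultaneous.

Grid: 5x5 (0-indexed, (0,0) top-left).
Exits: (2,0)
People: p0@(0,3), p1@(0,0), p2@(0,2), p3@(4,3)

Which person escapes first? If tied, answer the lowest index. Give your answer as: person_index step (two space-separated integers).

Answer: 1 2

Derivation:
Step 1: p0:(0,3)->(1,3) | p1:(0,0)->(1,0) | p2:(0,2)->(1,2) | p3:(4,3)->(3,3)
Step 2: p0:(1,3)->(2,3) | p1:(1,0)->(2,0)->EXIT | p2:(1,2)->(2,2) | p3:(3,3)->(2,3)
Step 3: p0:(2,3)->(2,2) | p1:escaped | p2:(2,2)->(2,1) | p3:(2,3)->(2,2)
Step 4: p0:(2,2)->(2,1) | p1:escaped | p2:(2,1)->(2,0)->EXIT | p3:(2,2)->(2,1)
Step 5: p0:(2,1)->(2,0)->EXIT | p1:escaped | p2:escaped | p3:(2,1)->(2,0)->EXIT
Exit steps: [5, 2, 4, 5]
First to escape: p1 at step 2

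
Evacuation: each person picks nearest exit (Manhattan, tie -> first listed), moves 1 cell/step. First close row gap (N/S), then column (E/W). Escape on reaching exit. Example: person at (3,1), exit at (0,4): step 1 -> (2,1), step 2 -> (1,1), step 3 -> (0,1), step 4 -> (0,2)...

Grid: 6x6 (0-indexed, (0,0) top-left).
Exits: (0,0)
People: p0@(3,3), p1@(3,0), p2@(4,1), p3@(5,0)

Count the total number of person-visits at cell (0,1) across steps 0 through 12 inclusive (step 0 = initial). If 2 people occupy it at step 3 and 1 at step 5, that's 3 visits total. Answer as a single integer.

Answer: 2

Derivation:
Step 0: p0@(3,3) p1@(3,0) p2@(4,1) p3@(5,0) -> at (0,1): 0 [-], cum=0
Step 1: p0@(2,3) p1@(2,0) p2@(3,1) p3@(4,0) -> at (0,1): 0 [-], cum=0
Step 2: p0@(1,3) p1@(1,0) p2@(2,1) p3@(3,0) -> at (0,1): 0 [-], cum=0
Step 3: p0@(0,3) p1@ESC p2@(1,1) p3@(2,0) -> at (0,1): 0 [-], cum=0
Step 4: p0@(0,2) p1@ESC p2@(0,1) p3@(1,0) -> at (0,1): 1 [p2], cum=1
Step 5: p0@(0,1) p1@ESC p2@ESC p3@ESC -> at (0,1): 1 [p0], cum=2
Step 6: p0@ESC p1@ESC p2@ESC p3@ESC -> at (0,1): 0 [-], cum=2
Total visits = 2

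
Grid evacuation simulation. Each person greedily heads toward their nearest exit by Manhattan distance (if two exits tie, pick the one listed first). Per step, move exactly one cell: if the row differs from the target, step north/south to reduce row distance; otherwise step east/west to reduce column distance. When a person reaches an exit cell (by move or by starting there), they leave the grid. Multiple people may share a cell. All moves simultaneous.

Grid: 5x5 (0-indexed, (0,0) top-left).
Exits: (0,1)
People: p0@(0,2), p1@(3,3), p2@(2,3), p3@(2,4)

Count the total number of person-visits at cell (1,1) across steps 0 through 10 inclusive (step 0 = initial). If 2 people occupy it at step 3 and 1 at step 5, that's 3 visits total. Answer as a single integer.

Answer: 0

Derivation:
Step 0: p0@(0,2) p1@(3,3) p2@(2,3) p3@(2,4) -> at (1,1): 0 [-], cum=0
Step 1: p0@ESC p1@(2,3) p2@(1,3) p3@(1,4) -> at (1,1): 0 [-], cum=0
Step 2: p0@ESC p1@(1,3) p2@(0,3) p3@(0,4) -> at (1,1): 0 [-], cum=0
Step 3: p0@ESC p1@(0,3) p2@(0,2) p3@(0,3) -> at (1,1): 0 [-], cum=0
Step 4: p0@ESC p1@(0,2) p2@ESC p3@(0,2) -> at (1,1): 0 [-], cum=0
Step 5: p0@ESC p1@ESC p2@ESC p3@ESC -> at (1,1): 0 [-], cum=0
Total visits = 0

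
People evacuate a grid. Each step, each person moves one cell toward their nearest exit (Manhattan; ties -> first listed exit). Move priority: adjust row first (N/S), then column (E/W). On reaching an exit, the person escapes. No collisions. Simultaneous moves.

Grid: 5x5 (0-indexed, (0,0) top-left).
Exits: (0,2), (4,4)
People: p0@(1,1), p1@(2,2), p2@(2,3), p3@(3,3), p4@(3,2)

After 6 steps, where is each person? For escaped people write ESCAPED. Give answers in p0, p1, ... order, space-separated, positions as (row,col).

Step 1: p0:(1,1)->(0,1) | p1:(2,2)->(1,2) | p2:(2,3)->(1,3) | p3:(3,3)->(4,3) | p4:(3,2)->(2,2)
Step 2: p0:(0,1)->(0,2)->EXIT | p1:(1,2)->(0,2)->EXIT | p2:(1,3)->(0,3) | p3:(4,3)->(4,4)->EXIT | p4:(2,2)->(1,2)
Step 3: p0:escaped | p1:escaped | p2:(0,3)->(0,2)->EXIT | p3:escaped | p4:(1,2)->(0,2)->EXIT

ESCAPED ESCAPED ESCAPED ESCAPED ESCAPED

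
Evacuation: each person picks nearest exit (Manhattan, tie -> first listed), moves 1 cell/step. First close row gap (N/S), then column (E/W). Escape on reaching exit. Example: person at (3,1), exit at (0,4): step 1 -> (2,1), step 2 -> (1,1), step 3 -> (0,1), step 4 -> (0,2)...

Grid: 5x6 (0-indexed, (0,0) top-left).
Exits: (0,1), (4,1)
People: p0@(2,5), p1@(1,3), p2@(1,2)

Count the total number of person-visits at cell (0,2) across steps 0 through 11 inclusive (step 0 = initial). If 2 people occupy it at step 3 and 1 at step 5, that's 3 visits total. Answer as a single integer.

Step 0: p0@(2,5) p1@(1,3) p2@(1,2) -> at (0,2): 0 [-], cum=0
Step 1: p0@(1,5) p1@(0,3) p2@(0,2) -> at (0,2): 1 [p2], cum=1
Step 2: p0@(0,5) p1@(0,2) p2@ESC -> at (0,2): 1 [p1], cum=2
Step 3: p0@(0,4) p1@ESC p2@ESC -> at (0,2): 0 [-], cum=2
Step 4: p0@(0,3) p1@ESC p2@ESC -> at (0,2): 0 [-], cum=2
Step 5: p0@(0,2) p1@ESC p2@ESC -> at (0,2): 1 [p0], cum=3
Step 6: p0@ESC p1@ESC p2@ESC -> at (0,2): 0 [-], cum=3
Total visits = 3

Answer: 3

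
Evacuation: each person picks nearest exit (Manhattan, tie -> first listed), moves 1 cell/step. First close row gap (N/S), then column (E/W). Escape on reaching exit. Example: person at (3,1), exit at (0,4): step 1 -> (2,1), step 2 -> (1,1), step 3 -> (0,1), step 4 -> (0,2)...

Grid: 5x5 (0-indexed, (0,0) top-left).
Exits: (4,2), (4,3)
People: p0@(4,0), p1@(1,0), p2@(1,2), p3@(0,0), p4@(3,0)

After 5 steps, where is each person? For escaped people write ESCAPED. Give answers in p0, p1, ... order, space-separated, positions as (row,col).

Step 1: p0:(4,0)->(4,1) | p1:(1,0)->(2,0) | p2:(1,2)->(2,2) | p3:(0,0)->(1,0) | p4:(3,0)->(4,0)
Step 2: p0:(4,1)->(4,2)->EXIT | p1:(2,0)->(3,0) | p2:(2,2)->(3,2) | p3:(1,0)->(2,0) | p4:(4,0)->(4,1)
Step 3: p0:escaped | p1:(3,0)->(4,0) | p2:(3,2)->(4,2)->EXIT | p3:(2,0)->(3,0) | p4:(4,1)->(4,2)->EXIT
Step 4: p0:escaped | p1:(4,0)->(4,1) | p2:escaped | p3:(3,0)->(4,0) | p4:escaped
Step 5: p0:escaped | p1:(4,1)->(4,2)->EXIT | p2:escaped | p3:(4,0)->(4,1) | p4:escaped

ESCAPED ESCAPED ESCAPED (4,1) ESCAPED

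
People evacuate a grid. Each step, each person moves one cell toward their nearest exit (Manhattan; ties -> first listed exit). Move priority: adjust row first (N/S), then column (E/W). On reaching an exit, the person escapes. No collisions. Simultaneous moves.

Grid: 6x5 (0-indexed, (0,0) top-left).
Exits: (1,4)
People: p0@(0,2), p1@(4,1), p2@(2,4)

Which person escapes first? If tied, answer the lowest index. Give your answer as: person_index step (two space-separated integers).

Answer: 2 1

Derivation:
Step 1: p0:(0,2)->(1,2) | p1:(4,1)->(3,1) | p2:(2,4)->(1,4)->EXIT
Step 2: p0:(1,2)->(1,3) | p1:(3,1)->(2,1) | p2:escaped
Step 3: p0:(1,3)->(1,4)->EXIT | p1:(2,1)->(1,1) | p2:escaped
Step 4: p0:escaped | p1:(1,1)->(1,2) | p2:escaped
Step 5: p0:escaped | p1:(1,2)->(1,3) | p2:escaped
Step 6: p0:escaped | p1:(1,3)->(1,4)->EXIT | p2:escaped
Exit steps: [3, 6, 1]
First to escape: p2 at step 1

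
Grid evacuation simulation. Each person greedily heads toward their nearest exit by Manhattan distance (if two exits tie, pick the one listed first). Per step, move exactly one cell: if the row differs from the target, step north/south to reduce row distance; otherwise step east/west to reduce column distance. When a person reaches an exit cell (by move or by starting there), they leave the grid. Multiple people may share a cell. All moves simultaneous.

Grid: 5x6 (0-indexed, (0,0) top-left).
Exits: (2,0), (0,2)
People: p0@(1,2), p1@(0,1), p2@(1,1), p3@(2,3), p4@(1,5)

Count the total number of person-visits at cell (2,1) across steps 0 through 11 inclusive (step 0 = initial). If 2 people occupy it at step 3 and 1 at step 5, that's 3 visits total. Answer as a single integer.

Step 0: p0@(1,2) p1@(0,1) p2@(1,1) p3@(2,3) p4@(1,5) -> at (2,1): 0 [-], cum=0
Step 1: p0@ESC p1@ESC p2@(2,1) p3@(2,2) p4@(0,5) -> at (2,1): 1 [p2], cum=1
Step 2: p0@ESC p1@ESC p2@ESC p3@(2,1) p4@(0,4) -> at (2,1): 1 [p3], cum=2
Step 3: p0@ESC p1@ESC p2@ESC p3@ESC p4@(0,3) -> at (2,1): 0 [-], cum=2
Step 4: p0@ESC p1@ESC p2@ESC p3@ESC p4@ESC -> at (2,1): 0 [-], cum=2
Total visits = 2

Answer: 2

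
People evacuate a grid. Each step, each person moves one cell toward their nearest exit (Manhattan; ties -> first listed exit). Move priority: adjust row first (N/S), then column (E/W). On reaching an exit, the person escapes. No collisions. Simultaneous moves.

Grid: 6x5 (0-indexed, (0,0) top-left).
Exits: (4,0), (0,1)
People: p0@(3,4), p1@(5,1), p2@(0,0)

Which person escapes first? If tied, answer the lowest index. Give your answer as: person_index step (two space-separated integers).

Answer: 2 1

Derivation:
Step 1: p0:(3,4)->(4,4) | p1:(5,1)->(4,1) | p2:(0,0)->(0,1)->EXIT
Step 2: p0:(4,4)->(4,3) | p1:(4,1)->(4,0)->EXIT | p2:escaped
Step 3: p0:(4,3)->(4,2) | p1:escaped | p2:escaped
Step 4: p0:(4,2)->(4,1) | p1:escaped | p2:escaped
Step 5: p0:(4,1)->(4,0)->EXIT | p1:escaped | p2:escaped
Exit steps: [5, 2, 1]
First to escape: p2 at step 1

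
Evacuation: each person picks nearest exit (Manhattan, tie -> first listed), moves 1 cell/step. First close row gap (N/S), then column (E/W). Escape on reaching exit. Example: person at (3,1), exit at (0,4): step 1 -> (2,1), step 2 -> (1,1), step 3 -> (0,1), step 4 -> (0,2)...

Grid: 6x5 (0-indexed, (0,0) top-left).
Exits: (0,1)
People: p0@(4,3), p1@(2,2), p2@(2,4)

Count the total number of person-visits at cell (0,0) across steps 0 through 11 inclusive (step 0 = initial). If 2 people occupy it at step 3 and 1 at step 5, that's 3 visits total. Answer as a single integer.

Answer: 0

Derivation:
Step 0: p0@(4,3) p1@(2,2) p2@(2,4) -> at (0,0): 0 [-], cum=0
Step 1: p0@(3,3) p1@(1,2) p2@(1,4) -> at (0,0): 0 [-], cum=0
Step 2: p0@(2,3) p1@(0,2) p2@(0,4) -> at (0,0): 0 [-], cum=0
Step 3: p0@(1,3) p1@ESC p2@(0,3) -> at (0,0): 0 [-], cum=0
Step 4: p0@(0,3) p1@ESC p2@(0,2) -> at (0,0): 0 [-], cum=0
Step 5: p0@(0,2) p1@ESC p2@ESC -> at (0,0): 0 [-], cum=0
Step 6: p0@ESC p1@ESC p2@ESC -> at (0,0): 0 [-], cum=0
Total visits = 0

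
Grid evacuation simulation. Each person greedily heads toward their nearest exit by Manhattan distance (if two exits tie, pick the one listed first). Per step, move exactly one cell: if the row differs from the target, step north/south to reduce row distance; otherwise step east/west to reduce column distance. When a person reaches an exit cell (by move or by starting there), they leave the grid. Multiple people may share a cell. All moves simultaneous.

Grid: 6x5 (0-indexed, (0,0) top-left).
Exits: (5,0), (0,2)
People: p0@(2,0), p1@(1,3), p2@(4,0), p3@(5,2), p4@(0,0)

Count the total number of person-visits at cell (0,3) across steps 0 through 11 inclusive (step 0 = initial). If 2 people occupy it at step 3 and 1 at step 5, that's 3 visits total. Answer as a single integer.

Answer: 1

Derivation:
Step 0: p0@(2,0) p1@(1,3) p2@(4,0) p3@(5,2) p4@(0,0) -> at (0,3): 0 [-], cum=0
Step 1: p0@(3,0) p1@(0,3) p2@ESC p3@(5,1) p4@(0,1) -> at (0,3): 1 [p1], cum=1
Step 2: p0@(4,0) p1@ESC p2@ESC p3@ESC p4@ESC -> at (0,3): 0 [-], cum=1
Step 3: p0@ESC p1@ESC p2@ESC p3@ESC p4@ESC -> at (0,3): 0 [-], cum=1
Total visits = 1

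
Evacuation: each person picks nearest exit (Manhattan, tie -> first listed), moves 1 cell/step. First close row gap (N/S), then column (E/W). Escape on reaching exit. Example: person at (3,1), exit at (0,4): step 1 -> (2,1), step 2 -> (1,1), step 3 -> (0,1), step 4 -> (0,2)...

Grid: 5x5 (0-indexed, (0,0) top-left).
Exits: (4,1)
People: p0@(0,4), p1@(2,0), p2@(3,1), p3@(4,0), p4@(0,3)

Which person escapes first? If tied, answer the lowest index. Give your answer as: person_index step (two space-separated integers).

Answer: 2 1

Derivation:
Step 1: p0:(0,4)->(1,4) | p1:(2,0)->(3,0) | p2:(3,1)->(4,1)->EXIT | p3:(4,0)->(4,1)->EXIT | p4:(0,3)->(1,3)
Step 2: p0:(1,4)->(2,4) | p1:(3,0)->(4,0) | p2:escaped | p3:escaped | p4:(1,3)->(2,3)
Step 3: p0:(2,4)->(3,4) | p1:(4,0)->(4,1)->EXIT | p2:escaped | p3:escaped | p4:(2,3)->(3,3)
Step 4: p0:(3,4)->(4,4) | p1:escaped | p2:escaped | p3:escaped | p4:(3,3)->(4,3)
Step 5: p0:(4,4)->(4,3) | p1:escaped | p2:escaped | p3:escaped | p4:(4,3)->(4,2)
Step 6: p0:(4,3)->(4,2) | p1:escaped | p2:escaped | p3:escaped | p4:(4,2)->(4,1)->EXIT
Step 7: p0:(4,2)->(4,1)->EXIT | p1:escaped | p2:escaped | p3:escaped | p4:escaped
Exit steps: [7, 3, 1, 1, 6]
First to escape: p2 at step 1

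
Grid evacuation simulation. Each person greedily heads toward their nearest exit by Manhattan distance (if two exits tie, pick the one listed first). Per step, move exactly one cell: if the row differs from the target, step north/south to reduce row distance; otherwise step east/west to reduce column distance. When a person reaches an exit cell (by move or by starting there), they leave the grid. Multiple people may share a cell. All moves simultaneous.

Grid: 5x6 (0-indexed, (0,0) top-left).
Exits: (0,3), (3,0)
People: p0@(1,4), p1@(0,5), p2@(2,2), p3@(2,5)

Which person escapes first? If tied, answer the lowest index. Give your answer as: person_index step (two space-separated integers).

Step 1: p0:(1,4)->(0,4) | p1:(0,5)->(0,4) | p2:(2,2)->(1,2) | p3:(2,5)->(1,5)
Step 2: p0:(0,4)->(0,3)->EXIT | p1:(0,4)->(0,3)->EXIT | p2:(1,2)->(0,2) | p3:(1,5)->(0,5)
Step 3: p0:escaped | p1:escaped | p2:(0,2)->(0,3)->EXIT | p3:(0,5)->(0,4)
Step 4: p0:escaped | p1:escaped | p2:escaped | p3:(0,4)->(0,3)->EXIT
Exit steps: [2, 2, 3, 4]
First to escape: p0 at step 2

Answer: 0 2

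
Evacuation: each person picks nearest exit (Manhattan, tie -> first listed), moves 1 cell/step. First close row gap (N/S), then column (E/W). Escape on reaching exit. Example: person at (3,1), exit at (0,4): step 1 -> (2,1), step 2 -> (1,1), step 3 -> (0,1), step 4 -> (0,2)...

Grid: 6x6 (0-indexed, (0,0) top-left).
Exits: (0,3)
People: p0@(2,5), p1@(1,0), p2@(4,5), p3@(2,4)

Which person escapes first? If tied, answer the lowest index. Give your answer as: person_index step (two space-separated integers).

Step 1: p0:(2,5)->(1,5) | p1:(1,0)->(0,0) | p2:(4,5)->(3,5) | p3:(2,4)->(1,4)
Step 2: p0:(1,5)->(0,5) | p1:(0,0)->(0,1) | p2:(3,5)->(2,5) | p3:(1,4)->(0,4)
Step 3: p0:(0,5)->(0,4) | p1:(0,1)->(0,2) | p2:(2,5)->(1,5) | p3:(0,4)->(0,3)->EXIT
Step 4: p0:(0,4)->(0,3)->EXIT | p1:(0,2)->(0,3)->EXIT | p2:(1,5)->(0,5) | p3:escaped
Step 5: p0:escaped | p1:escaped | p2:(0,5)->(0,4) | p3:escaped
Step 6: p0:escaped | p1:escaped | p2:(0,4)->(0,3)->EXIT | p3:escaped
Exit steps: [4, 4, 6, 3]
First to escape: p3 at step 3

Answer: 3 3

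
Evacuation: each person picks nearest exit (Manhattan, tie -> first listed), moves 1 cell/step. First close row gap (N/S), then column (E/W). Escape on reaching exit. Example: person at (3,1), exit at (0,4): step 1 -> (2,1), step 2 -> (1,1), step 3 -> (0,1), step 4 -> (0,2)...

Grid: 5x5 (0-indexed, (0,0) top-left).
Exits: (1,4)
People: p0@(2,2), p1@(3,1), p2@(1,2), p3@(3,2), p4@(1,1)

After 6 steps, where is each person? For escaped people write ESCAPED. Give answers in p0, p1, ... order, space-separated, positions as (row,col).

Step 1: p0:(2,2)->(1,2) | p1:(3,1)->(2,1) | p2:(1,2)->(1,3) | p3:(3,2)->(2,2) | p4:(1,1)->(1,2)
Step 2: p0:(1,2)->(1,3) | p1:(2,1)->(1,1) | p2:(1,3)->(1,4)->EXIT | p3:(2,2)->(1,2) | p4:(1,2)->(1,3)
Step 3: p0:(1,3)->(1,4)->EXIT | p1:(1,1)->(1,2) | p2:escaped | p3:(1,2)->(1,3) | p4:(1,3)->(1,4)->EXIT
Step 4: p0:escaped | p1:(1,2)->(1,3) | p2:escaped | p3:(1,3)->(1,4)->EXIT | p4:escaped
Step 5: p0:escaped | p1:(1,3)->(1,4)->EXIT | p2:escaped | p3:escaped | p4:escaped

ESCAPED ESCAPED ESCAPED ESCAPED ESCAPED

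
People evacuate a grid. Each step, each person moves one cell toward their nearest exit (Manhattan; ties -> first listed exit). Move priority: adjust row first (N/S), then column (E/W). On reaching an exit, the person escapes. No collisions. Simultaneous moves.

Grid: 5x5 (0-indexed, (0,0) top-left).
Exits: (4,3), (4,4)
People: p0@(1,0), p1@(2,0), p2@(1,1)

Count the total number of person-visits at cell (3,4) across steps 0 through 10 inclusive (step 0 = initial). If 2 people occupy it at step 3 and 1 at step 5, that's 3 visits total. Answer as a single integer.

Step 0: p0@(1,0) p1@(2,0) p2@(1,1) -> at (3,4): 0 [-], cum=0
Step 1: p0@(2,0) p1@(3,0) p2@(2,1) -> at (3,4): 0 [-], cum=0
Step 2: p0@(3,0) p1@(4,0) p2@(3,1) -> at (3,4): 0 [-], cum=0
Step 3: p0@(4,0) p1@(4,1) p2@(4,1) -> at (3,4): 0 [-], cum=0
Step 4: p0@(4,1) p1@(4,2) p2@(4,2) -> at (3,4): 0 [-], cum=0
Step 5: p0@(4,2) p1@ESC p2@ESC -> at (3,4): 0 [-], cum=0
Step 6: p0@ESC p1@ESC p2@ESC -> at (3,4): 0 [-], cum=0
Total visits = 0

Answer: 0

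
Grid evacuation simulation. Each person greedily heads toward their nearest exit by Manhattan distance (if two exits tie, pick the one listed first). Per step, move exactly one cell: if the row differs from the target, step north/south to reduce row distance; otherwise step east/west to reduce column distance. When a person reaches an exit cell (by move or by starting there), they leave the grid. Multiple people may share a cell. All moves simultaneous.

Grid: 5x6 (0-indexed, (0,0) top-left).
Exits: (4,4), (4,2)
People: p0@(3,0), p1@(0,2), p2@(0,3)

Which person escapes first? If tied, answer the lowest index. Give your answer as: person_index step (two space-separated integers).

Answer: 0 3

Derivation:
Step 1: p0:(3,0)->(4,0) | p1:(0,2)->(1,2) | p2:(0,3)->(1,3)
Step 2: p0:(4,0)->(4,1) | p1:(1,2)->(2,2) | p2:(1,3)->(2,3)
Step 3: p0:(4,1)->(4,2)->EXIT | p1:(2,2)->(3,2) | p2:(2,3)->(3,3)
Step 4: p0:escaped | p1:(3,2)->(4,2)->EXIT | p2:(3,3)->(4,3)
Step 5: p0:escaped | p1:escaped | p2:(4,3)->(4,4)->EXIT
Exit steps: [3, 4, 5]
First to escape: p0 at step 3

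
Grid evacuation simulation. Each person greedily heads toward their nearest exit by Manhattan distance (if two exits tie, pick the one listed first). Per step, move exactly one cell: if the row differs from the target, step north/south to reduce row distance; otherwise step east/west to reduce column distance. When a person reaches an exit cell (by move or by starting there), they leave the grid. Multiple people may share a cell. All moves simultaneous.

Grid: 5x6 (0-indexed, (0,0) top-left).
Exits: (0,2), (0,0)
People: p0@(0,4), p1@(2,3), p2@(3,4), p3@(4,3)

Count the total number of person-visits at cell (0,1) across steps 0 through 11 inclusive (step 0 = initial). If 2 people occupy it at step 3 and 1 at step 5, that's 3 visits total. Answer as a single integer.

Step 0: p0@(0,4) p1@(2,3) p2@(3,4) p3@(4,3) -> at (0,1): 0 [-], cum=0
Step 1: p0@(0,3) p1@(1,3) p2@(2,4) p3@(3,3) -> at (0,1): 0 [-], cum=0
Step 2: p0@ESC p1@(0,3) p2@(1,4) p3@(2,3) -> at (0,1): 0 [-], cum=0
Step 3: p0@ESC p1@ESC p2@(0,4) p3@(1,3) -> at (0,1): 0 [-], cum=0
Step 4: p0@ESC p1@ESC p2@(0,3) p3@(0,3) -> at (0,1): 0 [-], cum=0
Step 5: p0@ESC p1@ESC p2@ESC p3@ESC -> at (0,1): 0 [-], cum=0
Total visits = 0

Answer: 0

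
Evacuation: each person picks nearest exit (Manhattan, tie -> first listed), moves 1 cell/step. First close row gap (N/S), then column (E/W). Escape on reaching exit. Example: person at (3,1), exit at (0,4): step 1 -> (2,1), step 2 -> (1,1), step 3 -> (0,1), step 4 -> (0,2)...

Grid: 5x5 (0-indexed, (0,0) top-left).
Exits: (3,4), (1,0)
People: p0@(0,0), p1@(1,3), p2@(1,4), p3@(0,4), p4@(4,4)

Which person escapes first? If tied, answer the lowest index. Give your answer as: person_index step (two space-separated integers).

Answer: 0 1

Derivation:
Step 1: p0:(0,0)->(1,0)->EXIT | p1:(1,3)->(2,3) | p2:(1,4)->(2,4) | p3:(0,4)->(1,4) | p4:(4,4)->(3,4)->EXIT
Step 2: p0:escaped | p1:(2,3)->(3,3) | p2:(2,4)->(3,4)->EXIT | p3:(1,4)->(2,4) | p4:escaped
Step 3: p0:escaped | p1:(3,3)->(3,4)->EXIT | p2:escaped | p3:(2,4)->(3,4)->EXIT | p4:escaped
Exit steps: [1, 3, 2, 3, 1]
First to escape: p0 at step 1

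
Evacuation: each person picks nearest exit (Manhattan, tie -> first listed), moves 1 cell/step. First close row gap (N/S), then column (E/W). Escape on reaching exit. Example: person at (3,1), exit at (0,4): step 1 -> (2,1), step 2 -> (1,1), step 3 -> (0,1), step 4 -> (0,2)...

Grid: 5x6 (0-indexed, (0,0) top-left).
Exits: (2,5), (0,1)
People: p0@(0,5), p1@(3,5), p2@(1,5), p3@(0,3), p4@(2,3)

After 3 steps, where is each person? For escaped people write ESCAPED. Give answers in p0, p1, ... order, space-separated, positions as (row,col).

Step 1: p0:(0,5)->(1,5) | p1:(3,5)->(2,5)->EXIT | p2:(1,5)->(2,5)->EXIT | p3:(0,3)->(0,2) | p4:(2,3)->(2,4)
Step 2: p0:(1,5)->(2,5)->EXIT | p1:escaped | p2:escaped | p3:(0,2)->(0,1)->EXIT | p4:(2,4)->(2,5)->EXIT

ESCAPED ESCAPED ESCAPED ESCAPED ESCAPED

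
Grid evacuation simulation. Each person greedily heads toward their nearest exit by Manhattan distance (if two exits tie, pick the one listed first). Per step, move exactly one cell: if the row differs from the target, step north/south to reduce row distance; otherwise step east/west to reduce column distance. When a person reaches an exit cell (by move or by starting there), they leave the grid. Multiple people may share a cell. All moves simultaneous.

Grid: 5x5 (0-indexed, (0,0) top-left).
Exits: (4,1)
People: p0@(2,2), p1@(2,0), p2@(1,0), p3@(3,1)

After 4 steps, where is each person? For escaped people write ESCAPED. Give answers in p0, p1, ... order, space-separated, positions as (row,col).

Step 1: p0:(2,2)->(3,2) | p1:(2,0)->(3,0) | p2:(1,0)->(2,0) | p3:(3,1)->(4,1)->EXIT
Step 2: p0:(3,2)->(4,2) | p1:(3,0)->(4,0) | p2:(2,0)->(3,0) | p3:escaped
Step 3: p0:(4,2)->(4,1)->EXIT | p1:(4,0)->(4,1)->EXIT | p2:(3,0)->(4,0) | p3:escaped
Step 4: p0:escaped | p1:escaped | p2:(4,0)->(4,1)->EXIT | p3:escaped

ESCAPED ESCAPED ESCAPED ESCAPED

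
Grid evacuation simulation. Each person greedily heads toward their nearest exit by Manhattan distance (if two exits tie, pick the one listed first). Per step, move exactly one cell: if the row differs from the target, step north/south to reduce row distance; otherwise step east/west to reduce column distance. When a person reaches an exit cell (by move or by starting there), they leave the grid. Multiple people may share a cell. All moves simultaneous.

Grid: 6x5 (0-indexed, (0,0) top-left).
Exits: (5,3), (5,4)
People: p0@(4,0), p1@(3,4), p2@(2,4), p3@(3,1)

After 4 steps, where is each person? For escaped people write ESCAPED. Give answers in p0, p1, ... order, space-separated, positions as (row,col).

Step 1: p0:(4,0)->(5,0) | p1:(3,4)->(4,4) | p2:(2,4)->(3,4) | p3:(3,1)->(4,1)
Step 2: p0:(5,0)->(5,1) | p1:(4,4)->(5,4)->EXIT | p2:(3,4)->(4,4) | p3:(4,1)->(5,1)
Step 3: p0:(5,1)->(5,2) | p1:escaped | p2:(4,4)->(5,4)->EXIT | p3:(5,1)->(5,2)
Step 4: p0:(5,2)->(5,3)->EXIT | p1:escaped | p2:escaped | p3:(5,2)->(5,3)->EXIT

ESCAPED ESCAPED ESCAPED ESCAPED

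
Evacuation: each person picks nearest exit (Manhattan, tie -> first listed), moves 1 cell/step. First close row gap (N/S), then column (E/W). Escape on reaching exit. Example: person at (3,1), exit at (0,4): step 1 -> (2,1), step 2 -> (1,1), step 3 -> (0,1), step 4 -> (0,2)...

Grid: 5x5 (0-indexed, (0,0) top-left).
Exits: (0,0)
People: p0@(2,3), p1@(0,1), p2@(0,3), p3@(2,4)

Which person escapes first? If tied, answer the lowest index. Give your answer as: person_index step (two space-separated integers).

Step 1: p0:(2,3)->(1,3) | p1:(0,1)->(0,0)->EXIT | p2:(0,3)->(0,2) | p3:(2,4)->(1,4)
Step 2: p0:(1,3)->(0,3) | p1:escaped | p2:(0,2)->(0,1) | p3:(1,4)->(0,4)
Step 3: p0:(0,3)->(0,2) | p1:escaped | p2:(0,1)->(0,0)->EXIT | p3:(0,4)->(0,3)
Step 4: p0:(0,2)->(0,1) | p1:escaped | p2:escaped | p3:(0,3)->(0,2)
Step 5: p0:(0,1)->(0,0)->EXIT | p1:escaped | p2:escaped | p3:(0,2)->(0,1)
Step 6: p0:escaped | p1:escaped | p2:escaped | p3:(0,1)->(0,0)->EXIT
Exit steps: [5, 1, 3, 6]
First to escape: p1 at step 1

Answer: 1 1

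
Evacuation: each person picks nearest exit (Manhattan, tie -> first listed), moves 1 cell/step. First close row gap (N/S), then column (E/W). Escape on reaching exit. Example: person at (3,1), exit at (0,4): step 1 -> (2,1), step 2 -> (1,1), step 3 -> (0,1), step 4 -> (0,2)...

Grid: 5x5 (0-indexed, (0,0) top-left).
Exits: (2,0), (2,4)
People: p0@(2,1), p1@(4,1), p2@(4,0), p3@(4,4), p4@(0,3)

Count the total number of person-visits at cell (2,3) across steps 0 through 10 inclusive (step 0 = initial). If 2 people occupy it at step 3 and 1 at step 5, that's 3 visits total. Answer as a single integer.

Answer: 1

Derivation:
Step 0: p0@(2,1) p1@(4,1) p2@(4,0) p3@(4,4) p4@(0,3) -> at (2,3): 0 [-], cum=0
Step 1: p0@ESC p1@(3,1) p2@(3,0) p3@(3,4) p4@(1,3) -> at (2,3): 0 [-], cum=0
Step 2: p0@ESC p1@(2,1) p2@ESC p3@ESC p4@(2,3) -> at (2,3): 1 [p4], cum=1
Step 3: p0@ESC p1@ESC p2@ESC p3@ESC p4@ESC -> at (2,3): 0 [-], cum=1
Total visits = 1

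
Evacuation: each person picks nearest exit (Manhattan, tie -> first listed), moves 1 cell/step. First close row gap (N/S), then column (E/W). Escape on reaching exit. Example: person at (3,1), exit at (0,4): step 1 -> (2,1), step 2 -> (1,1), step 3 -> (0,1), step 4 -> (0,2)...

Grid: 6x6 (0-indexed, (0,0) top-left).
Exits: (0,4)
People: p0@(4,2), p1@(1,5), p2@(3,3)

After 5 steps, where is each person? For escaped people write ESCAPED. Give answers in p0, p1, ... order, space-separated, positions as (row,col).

Step 1: p0:(4,2)->(3,2) | p1:(1,5)->(0,5) | p2:(3,3)->(2,3)
Step 2: p0:(3,2)->(2,2) | p1:(0,5)->(0,4)->EXIT | p2:(2,3)->(1,3)
Step 3: p0:(2,2)->(1,2) | p1:escaped | p2:(1,3)->(0,3)
Step 4: p0:(1,2)->(0,2) | p1:escaped | p2:(0,3)->(0,4)->EXIT
Step 5: p0:(0,2)->(0,3) | p1:escaped | p2:escaped

(0,3) ESCAPED ESCAPED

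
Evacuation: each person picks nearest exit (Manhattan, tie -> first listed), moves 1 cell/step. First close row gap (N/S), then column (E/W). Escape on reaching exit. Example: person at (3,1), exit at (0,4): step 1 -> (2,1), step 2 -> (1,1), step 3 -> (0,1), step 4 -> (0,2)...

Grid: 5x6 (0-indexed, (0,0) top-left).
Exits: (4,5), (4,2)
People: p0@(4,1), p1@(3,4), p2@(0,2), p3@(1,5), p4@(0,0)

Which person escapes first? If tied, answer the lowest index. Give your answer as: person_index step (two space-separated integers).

Step 1: p0:(4,1)->(4,2)->EXIT | p1:(3,4)->(4,4) | p2:(0,2)->(1,2) | p3:(1,5)->(2,5) | p4:(0,0)->(1,0)
Step 2: p0:escaped | p1:(4,4)->(4,5)->EXIT | p2:(1,2)->(2,2) | p3:(2,5)->(3,5) | p4:(1,0)->(2,0)
Step 3: p0:escaped | p1:escaped | p2:(2,2)->(3,2) | p3:(3,5)->(4,5)->EXIT | p4:(2,0)->(3,0)
Step 4: p0:escaped | p1:escaped | p2:(3,2)->(4,2)->EXIT | p3:escaped | p4:(3,0)->(4,0)
Step 5: p0:escaped | p1:escaped | p2:escaped | p3:escaped | p4:(4,0)->(4,1)
Step 6: p0:escaped | p1:escaped | p2:escaped | p3:escaped | p4:(4,1)->(4,2)->EXIT
Exit steps: [1, 2, 4, 3, 6]
First to escape: p0 at step 1

Answer: 0 1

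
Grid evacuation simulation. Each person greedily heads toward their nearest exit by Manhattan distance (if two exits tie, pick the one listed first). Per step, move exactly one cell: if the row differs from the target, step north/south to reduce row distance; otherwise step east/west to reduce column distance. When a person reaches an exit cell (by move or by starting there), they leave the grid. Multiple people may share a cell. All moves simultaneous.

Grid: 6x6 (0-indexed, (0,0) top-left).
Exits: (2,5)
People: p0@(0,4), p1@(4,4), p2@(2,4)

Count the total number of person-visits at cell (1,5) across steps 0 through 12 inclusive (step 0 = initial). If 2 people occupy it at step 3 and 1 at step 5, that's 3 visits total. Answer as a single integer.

Step 0: p0@(0,4) p1@(4,4) p2@(2,4) -> at (1,5): 0 [-], cum=0
Step 1: p0@(1,4) p1@(3,4) p2@ESC -> at (1,5): 0 [-], cum=0
Step 2: p0@(2,4) p1@(2,4) p2@ESC -> at (1,5): 0 [-], cum=0
Step 3: p0@ESC p1@ESC p2@ESC -> at (1,5): 0 [-], cum=0
Total visits = 0

Answer: 0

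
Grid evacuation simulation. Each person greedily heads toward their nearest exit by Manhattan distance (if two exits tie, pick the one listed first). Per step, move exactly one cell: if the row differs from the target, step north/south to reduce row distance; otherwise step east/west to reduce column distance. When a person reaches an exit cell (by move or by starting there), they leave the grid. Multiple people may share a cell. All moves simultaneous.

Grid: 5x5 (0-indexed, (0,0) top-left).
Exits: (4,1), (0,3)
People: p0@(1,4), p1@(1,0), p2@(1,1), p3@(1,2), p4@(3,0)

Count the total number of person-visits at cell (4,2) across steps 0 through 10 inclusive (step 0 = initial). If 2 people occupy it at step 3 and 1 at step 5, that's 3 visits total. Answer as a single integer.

Answer: 0

Derivation:
Step 0: p0@(1,4) p1@(1,0) p2@(1,1) p3@(1,2) p4@(3,0) -> at (4,2): 0 [-], cum=0
Step 1: p0@(0,4) p1@(2,0) p2@(2,1) p3@(0,2) p4@(4,0) -> at (4,2): 0 [-], cum=0
Step 2: p0@ESC p1@(3,0) p2@(3,1) p3@ESC p4@ESC -> at (4,2): 0 [-], cum=0
Step 3: p0@ESC p1@(4,0) p2@ESC p3@ESC p4@ESC -> at (4,2): 0 [-], cum=0
Step 4: p0@ESC p1@ESC p2@ESC p3@ESC p4@ESC -> at (4,2): 0 [-], cum=0
Total visits = 0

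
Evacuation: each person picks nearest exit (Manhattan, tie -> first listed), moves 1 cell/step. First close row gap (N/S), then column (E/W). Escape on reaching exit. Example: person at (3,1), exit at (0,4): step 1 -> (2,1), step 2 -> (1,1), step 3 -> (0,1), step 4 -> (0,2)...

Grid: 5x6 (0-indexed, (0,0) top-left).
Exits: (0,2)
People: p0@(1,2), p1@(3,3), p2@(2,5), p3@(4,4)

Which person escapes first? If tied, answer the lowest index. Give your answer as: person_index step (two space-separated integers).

Answer: 0 1

Derivation:
Step 1: p0:(1,2)->(0,2)->EXIT | p1:(3,3)->(2,3) | p2:(2,5)->(1,5) | p3:(4,4)->(3,4)
Step 2: p0:escaped | p1:(2,3)->(1,3) | p2:(1,5)->(0,5) | p3:(3,4)->(2,4)
Step 3: p0:escaped | p1:(1,3)->(0,3) | p2:(0,5)->(0,4) | p3:(2,4)->(1,4)
Step 4: p0:escaped | p1:(0,3)->(0,2)->EXIT | p2:(0,4)->(0,3) | p3:(1,4)->(0,4)
Step 5: p0:escaped | p1:escaped | p2:(0,3)->(0,2)->EXIT | p3:(0,4)->(0,3)
Step 6: p0:escaped | p1:escaped | p2:escaped | p3:(0,3)->(0,2)->EXIT
Exit steps: [1, 4, 5, 6]
First to escape: p0 at step 1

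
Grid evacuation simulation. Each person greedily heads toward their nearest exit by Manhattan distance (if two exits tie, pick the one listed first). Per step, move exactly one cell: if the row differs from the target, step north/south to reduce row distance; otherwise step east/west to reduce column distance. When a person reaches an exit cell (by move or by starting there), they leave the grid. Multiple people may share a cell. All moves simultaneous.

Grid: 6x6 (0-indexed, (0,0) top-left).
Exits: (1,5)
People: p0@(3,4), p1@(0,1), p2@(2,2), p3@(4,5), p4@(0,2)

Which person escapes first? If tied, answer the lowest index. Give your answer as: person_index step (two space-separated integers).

Step 1: p0:(3,4)->(2,4) | p1:(0,1)->(1,1) | p2:(2,2)->(1,2) | p3:(4,5)->(3,5) | p4:(0,2)->(1,2)
Step 2: p0:(2,4)->(1,4) | p1:(1,1)->(1,2) | p2:(1,2)->(1,3) | p3:(3,5)->(2,5) | p4:(1,2)->(1,3)
Step 3: p0:(1,4)->(1,5)->EXIT | p1:(1,2)->(1,3) | p2:(1,3)->(1,4) | p3:(2,5)->(1,5)->EXIT | p4:(1,3)->(1,4)
Step 4: p0:escaped | p1:(1,3)->(1,4) | p2:(1,4)->(1,5)->EXIT | p3:escaped | p4:(1,4)->(1,5)->EXIT
Step 5: p0:escaped | p1:(1,4)->(1,5)->EXIT | p2:escaped | p3:escaped | p4:escaped
Exit steps: [3, 5, 4, 3, 4]
First to escape: p0 at step 3

Answer: 0 3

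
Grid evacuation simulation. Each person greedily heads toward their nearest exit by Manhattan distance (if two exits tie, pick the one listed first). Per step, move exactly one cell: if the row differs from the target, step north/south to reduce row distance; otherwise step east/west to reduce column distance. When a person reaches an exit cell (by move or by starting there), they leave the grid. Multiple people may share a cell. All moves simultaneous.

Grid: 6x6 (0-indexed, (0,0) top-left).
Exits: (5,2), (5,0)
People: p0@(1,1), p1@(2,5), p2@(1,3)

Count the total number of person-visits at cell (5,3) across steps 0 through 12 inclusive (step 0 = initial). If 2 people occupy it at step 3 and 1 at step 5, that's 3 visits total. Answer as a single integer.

Answer: 2

Derivation:
Step 0: p0@(1,1) p1@(2,5) p2@(1,3) -> at (5,3): 0 [-], cum=0
Step 1: p0@(2,1) p1@(3,5) p2@(2,3) -> at (5,3): 0 [-], cum=0
Step 2: p0@(3,1) p1@(4,5) p2@(3,3) -> at (5,3): 0 [-], cum=0
Step 3: p0@(4,1) p1@(5,5) p2@(4,3) -> at (5,3): 0 [-], cum=0
Step 4: p0@(5,1) p1@(5,4) p2@(5,3) -> at (5,3): 1 [p2], cum=1
Step 5: p0@ESC p1@(5,3) p2@ESC -> at (5,3): 1 [p1], cum=2
Step 6: p0@ESC p1@ESC p2@ESC -> at (5,3): 0 [-], cum=2
Total visits = 2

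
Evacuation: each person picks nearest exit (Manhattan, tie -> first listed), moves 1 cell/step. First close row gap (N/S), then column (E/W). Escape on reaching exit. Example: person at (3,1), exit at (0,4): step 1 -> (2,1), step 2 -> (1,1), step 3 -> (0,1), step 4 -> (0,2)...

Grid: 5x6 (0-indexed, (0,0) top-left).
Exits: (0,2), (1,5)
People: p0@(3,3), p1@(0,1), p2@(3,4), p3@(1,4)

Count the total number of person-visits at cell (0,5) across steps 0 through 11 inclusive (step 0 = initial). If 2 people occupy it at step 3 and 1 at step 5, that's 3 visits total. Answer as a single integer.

Answer: 0

Derivation:
Step 0: p0@(3,3) p1@(0,1) p2@(3,4) p3@(1,4) -> at (0,5): 0 [-], cum=0
Step 1: p0@(2,3) p1@ESC p2@(2,4) p3@ESC -> at (0,5): 0 [-], cum=0
Step 2: p0@(1,3) p1@ESC p2@(1,4) p3@ESC -> at (0,5): 0 [-], cum=0
Step 3: p0@(0,3) p1@ESC p2@ESC p3@ESC -> at (0,5): 0 [-], cum=0
Step 4: p0@ESC p1@ESC p2@ESC p3@ESC -> at (0,5): 0 [-], cum=0
Total visits = 0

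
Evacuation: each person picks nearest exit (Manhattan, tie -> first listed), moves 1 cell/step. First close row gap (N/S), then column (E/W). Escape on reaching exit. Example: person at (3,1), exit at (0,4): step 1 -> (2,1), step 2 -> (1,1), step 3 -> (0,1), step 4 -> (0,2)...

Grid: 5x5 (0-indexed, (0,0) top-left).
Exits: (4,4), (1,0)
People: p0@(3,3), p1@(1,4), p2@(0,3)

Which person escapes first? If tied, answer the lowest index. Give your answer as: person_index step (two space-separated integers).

Step 1: p0:(3,3)->(4,3) | p1:(1,4)->(2,4) | p2:(0,3)->(1,3)
Step 2: p0:(4,3)->(4,4)->EXIT | p1:(2,4)->(3,4) | p2:(1,3)->(1,2)
Step 3: p0:escaped | p1:(3,4)->(4,4)->EXIT | p2:(1,2)->(1,1)
Step 4: p0:escaped | p1:escaped | p2:(1,1)->(1,0)->EXIT
Exit steps: [2, 3, 4]
First to escape: p0 at step 2

Answer: 0 2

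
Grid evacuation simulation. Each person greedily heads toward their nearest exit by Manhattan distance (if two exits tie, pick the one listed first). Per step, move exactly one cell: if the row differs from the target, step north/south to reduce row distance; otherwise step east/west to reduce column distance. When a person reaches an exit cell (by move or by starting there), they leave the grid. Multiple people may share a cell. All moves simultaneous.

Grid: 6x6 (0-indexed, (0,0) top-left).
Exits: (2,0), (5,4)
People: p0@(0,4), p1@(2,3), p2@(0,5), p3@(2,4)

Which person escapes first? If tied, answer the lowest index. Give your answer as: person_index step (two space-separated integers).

Step 1: p0:(0,4)->(1,4) | p1:(2,3)->(2,2) | p2:(0,5)->(1,5) | p3:(2,4)->(3,4)
Step 2: p0:(1,4)->(2,4) | p1:(2,2)->(2,1) | p2:(1,5)->(2,5) | p3:(3,4)->(4,4)
Step 3: p0:(2,4)->(3,4) | p1:(2,1)->(2,0)->EXIT | p2:(2,5)->(3,5) | p3:(4,4)->(5,4)->EXIT
Step 4: p0:(3,4)->(4,4) | p1:escaped | p2:(3,5)->(4,5) | p3:escaped
Step 5: p0:(4,4)->(5,4)->EXIT | p1:escaped | p2:(4,5)->(5,5) | p3:escaped
Step 6: p0:escaped | p1:escaped | p2:(5,5)->(5,4)->EXIT | p3:escaped
Exit steps: [5, 3, 6, 3]
First to escape: p1 at step 3

Answer: 1 3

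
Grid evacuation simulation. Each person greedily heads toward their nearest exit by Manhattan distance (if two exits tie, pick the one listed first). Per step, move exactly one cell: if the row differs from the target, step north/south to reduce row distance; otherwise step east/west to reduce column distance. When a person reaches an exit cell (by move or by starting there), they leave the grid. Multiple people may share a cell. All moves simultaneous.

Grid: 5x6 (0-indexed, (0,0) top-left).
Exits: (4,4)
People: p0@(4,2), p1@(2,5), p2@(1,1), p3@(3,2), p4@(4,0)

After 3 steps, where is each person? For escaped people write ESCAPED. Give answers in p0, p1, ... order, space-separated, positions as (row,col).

Step 1: p0:(4,2)->(4,3) | p1:(2,5)->(3,5) | p2:(1,1)->(2,1) | p3:(3,2)->(4,2) | p4:(4,0)->(4,1)
Step 2: p0:(4,3)->(4,4)->EXIT | p1:(3,5)->(4,5) | p2:(2,1)->(3,1) | p3:(4,2)->(4,3) | p4:(4,1)->(4,2)
Step 3: p0:escaped | p1:(4,5)->(4,4)->EXIT | p2:(3,1)->(4,1) | p3:(4,3)->(4,4)->EXIT | p4:(4,2)->(4,3)

ESCAPED ESCAPED (4,1) ESCAPED (4,3)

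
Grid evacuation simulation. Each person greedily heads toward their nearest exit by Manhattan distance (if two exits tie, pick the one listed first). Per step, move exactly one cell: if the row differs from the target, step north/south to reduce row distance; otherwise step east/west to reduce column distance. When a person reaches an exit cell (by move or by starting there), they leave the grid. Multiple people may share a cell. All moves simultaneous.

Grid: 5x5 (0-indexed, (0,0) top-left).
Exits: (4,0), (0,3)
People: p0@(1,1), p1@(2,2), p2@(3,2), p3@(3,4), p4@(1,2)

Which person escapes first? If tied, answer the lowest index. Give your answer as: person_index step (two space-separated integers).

Answer: 4 2

Derivation:
Step 1: p0:(1,1)->(0,1) | p1:(2,2)->(1,2) | p2:(3,2)->(4,2) | p3:(3,4)->(2,4) | p4:(1,2)->(0,2)
Step 2: p0:(0,1)->(0,2) | p1:(1,2)->(0,2) | p2:(4,2)->(4,1) | p3:(2,4)->(1,4) | p4:(0,2)->(0,3)->EXIT
Step 3: p0:(0,2)->(0,3)->EXIT | p1:(0,2)->(0,3)->EXIT | p2:(4,1)->(4,0)->EXIT | p3:(1,4)->(0,4) | p4:escaped
Step 4: p0:escaped | p1:escaped | p2:escaped | p3:(0,4)->(0,3)->EXIT | p4:escaped
Exit steps: [3, 3, 3, 4, 2]
First to escape: p4 at step 2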